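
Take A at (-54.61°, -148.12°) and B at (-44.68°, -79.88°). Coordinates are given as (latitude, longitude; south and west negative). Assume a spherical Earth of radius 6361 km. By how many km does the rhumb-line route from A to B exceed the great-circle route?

181 km

Great circle: cos σ = sin φ₁ sin φ₂ + cos φ₁ cos φ₂ cos Δλ,  σ = 0.7585 rad → d_gc = 4824.7 km
Rhumb line: Δψ = +0.2689, q = Δφ/Δψ = 0.6445, d_rh = R√(Δφ²+q²Δλ²) = 5005.3 km
Excess = 5005.3 − 4824.7 = 180.6 ≈ 181 km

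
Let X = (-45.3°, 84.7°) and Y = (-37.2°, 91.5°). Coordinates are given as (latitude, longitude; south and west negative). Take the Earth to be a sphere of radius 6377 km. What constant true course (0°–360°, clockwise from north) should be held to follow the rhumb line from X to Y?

Meridional parts: M(φ₁)=-0.8888, M(φ₂)=-0.7004 → ΔM = +0.1884;  Δλ = +0.1187 rad
tan C = Δλ / ΔM = +0.6298 → C = 32.20°

32.2°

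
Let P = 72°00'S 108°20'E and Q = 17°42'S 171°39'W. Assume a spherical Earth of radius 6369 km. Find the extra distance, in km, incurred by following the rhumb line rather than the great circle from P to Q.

382 km

Great circle: cos σ = sin φ₁ sin φ₂ + cos φ₁ cos φ₂ cos Δλ,  σ = 1.2237 rad → d_gc = 7793.6 km
Rhumb line: Δψ = +1.5288, q = Δφ/Δψ = 0.6199, d_rh = R√(Δφ²+q²Δλ²) = 8175.4 km
Excess = 8175.4 − 7793.6 = 381.8 ≈ 382 km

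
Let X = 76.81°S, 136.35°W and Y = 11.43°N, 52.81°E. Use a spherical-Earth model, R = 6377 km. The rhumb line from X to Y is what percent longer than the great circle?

24.3%

Great circle: σ = 1.9974 rad → d_gc = Rσ = 12737.2 km
Rhumb: Δφ = +1.5401, Δλ = -2.9817, Δψ = +2.3583, q = Δφ/Δψ = 0.6530 → d_rh = R√(Δφ²+q²Δλ²) = 15831.7 km
Excess = (15831.7 − 12737.2) / 12737.2 = 3094.5 / 12737.2 = 24.29% ≈ 24.3%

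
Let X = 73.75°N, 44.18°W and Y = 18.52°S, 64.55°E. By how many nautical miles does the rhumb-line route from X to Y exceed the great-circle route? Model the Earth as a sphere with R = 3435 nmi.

Great circle: cos σ = sin φ₁ sin φ₂ + cos φ₁ cos φ₂ cos Δλ,  σ = 1.9716 rad → d_gc = 6772.41 nmi
Rhumb line: Δψ = -2.2756, q = Δφ/Δψ = 0.7077, d_rh = R√(Δφ²+q²Δλ²) = 7202.93 nmi
Excess = 7202.93 − 6772.41 = 430.52 ≈ 431 nmi

431 nmi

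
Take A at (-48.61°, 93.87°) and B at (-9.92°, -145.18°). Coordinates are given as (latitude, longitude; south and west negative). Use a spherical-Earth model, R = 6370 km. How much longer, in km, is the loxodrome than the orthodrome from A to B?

Great circle: cos σ = sin φ₁ sin φ₂ + cos φ₁ cos φ₂ cos Δλ,  σ = 1.7780 rad → d_gc = 11325.8 km
Rhumb line: Δψ = +0.7995, q = Δφ/Δψ = 0.8446, d_rh = R√(Δφ²+q²Δλ²) = 12145.2 km
Excess = 12145.2 − 11325.8 = 819.4 ≈ 819 km

819 km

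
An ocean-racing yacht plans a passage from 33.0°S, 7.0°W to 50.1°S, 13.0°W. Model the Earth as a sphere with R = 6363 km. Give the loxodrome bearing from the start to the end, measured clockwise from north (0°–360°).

194.6°

Meridional parts: M(φ₁)=-0.6107, M(φ₂)=-1.0134 → ΔM = -0.4027;  Δλ = -0.1047 rad
tan C = Δλ / ΔM = +0.2601 → C = 194.58°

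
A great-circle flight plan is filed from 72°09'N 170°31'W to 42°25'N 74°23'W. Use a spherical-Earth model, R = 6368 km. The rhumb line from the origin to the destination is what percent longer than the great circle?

9.5%

Great circle: σ = 0.9048 rad → d_gc = Rσ = 5761.6 km
Rhumb: Δφ = -0.5189, Δλ = +1.6778, Δψ = -1.0323, q = Δφ/Δψ = 0.5027 → d_rh = R√(Δφ²+q²Δλ²) = 6306.6 km
Excess = (6306.6 − 5761.6) / 5761.6 = 545.0 / 5761.6 = 9.46% ≈ 9.5%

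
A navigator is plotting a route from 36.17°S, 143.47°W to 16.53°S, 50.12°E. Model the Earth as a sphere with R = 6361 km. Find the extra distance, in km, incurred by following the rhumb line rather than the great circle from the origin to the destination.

Great circle: cos σ = sin φ₁ sin φ₂ + cos φ₁ cos φ₂ cos Δλ,  σ = 2.1948 rad → d_gc = 13961.4 km
Rhumb line: Δψ = +0.3854, q = Δφ/Δψ = 0.8895, d_rh = R√(Δφ²+q²Δλ²) = 16577.8 km
Excess = 16577.8 − 13961.4 = 2616.4 ≈ 2616 km

2616 km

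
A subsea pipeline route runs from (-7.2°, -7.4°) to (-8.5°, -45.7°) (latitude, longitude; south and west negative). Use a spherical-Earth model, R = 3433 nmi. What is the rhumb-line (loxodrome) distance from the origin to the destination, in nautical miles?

Δψ = ln[tan(π/4+φ₂/2)/tan(π/4+φ₁/2)] = -0.0229;  Δφ = -0.0227 rad,  Δλ = -0.6685 rad
q = Δφ/Δψ = 0.9906
d = R·√(Δφ² + q²Δλ²) = 3433·0.66257 = 2275 nmi

2275 nmi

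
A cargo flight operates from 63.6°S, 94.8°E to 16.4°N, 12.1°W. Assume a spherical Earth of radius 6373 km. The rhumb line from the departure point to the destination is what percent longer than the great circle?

Great circle: σ = 1.9572 rad → d_gc = Rσ = 12473.5 km
Rhumb: Δφ = +1.3963, Δλ = -1.8658, Δψ = +1.7403, q = Δφ/Δψ = 0.8023 → d_rh = R√(Δφ²+q²Δλ²) = 13045.6 km
Excess = (13045.6 − 12473.5) / 12473.5 = 572.1 / 12473.5 = 4.59% ≈ 4.6%

4.6%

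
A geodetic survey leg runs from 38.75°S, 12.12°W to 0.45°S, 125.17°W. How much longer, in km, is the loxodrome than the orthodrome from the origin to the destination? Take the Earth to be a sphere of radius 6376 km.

Great circle: cos σ = sin φ₁ sin φ₂ + cos φ₁ cos φ₂ cos Δλ,  σ = 1.8759 rad → d_gc = 11961.0 km
Rhumb line: Δψ = +0.7268, q = Δφ/Δψ = 0.9197, d_rh = R√(Δφ²+q²Δλ²) = 12330.2 km
Excess = 12330.2 − 11961.0 = 369.2 ≈ 369 km

369 km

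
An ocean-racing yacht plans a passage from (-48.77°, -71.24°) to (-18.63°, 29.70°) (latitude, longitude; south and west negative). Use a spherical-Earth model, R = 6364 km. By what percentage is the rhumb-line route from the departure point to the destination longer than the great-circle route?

5.4%

Great circle: σ = 1.4488 rad → d_gc = Rσ = 9220.0 km
Rhumb: Δφ = +0.5260, Δλ = +1.7617, Δψ = +0.6467, q = Δφ/Δψ = 0.8135 → d_rh = R√(Δφ²+q²Δλ²) = 9715.4 km
Excess = (9715.4 − 9220.0) / 9220.0 = 495.4 / 9220.0 = 5.37% ≈ 5.4%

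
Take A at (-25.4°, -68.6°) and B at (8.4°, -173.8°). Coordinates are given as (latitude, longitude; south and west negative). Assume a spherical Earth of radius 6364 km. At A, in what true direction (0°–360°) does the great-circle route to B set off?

θ = atan2( sin Δλ·cos φ₂ ,  cos φ₁ sin φ₂ − sin φ₁ cos φ₂ cos Δλ )
  = atan2(-0.9547, +0.0207) = 271.24°

271.2°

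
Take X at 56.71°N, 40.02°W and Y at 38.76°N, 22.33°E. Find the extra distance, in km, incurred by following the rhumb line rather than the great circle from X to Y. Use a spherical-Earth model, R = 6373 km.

143 km

Great circle: cos σ = sin φ₁ sin φ₂ + cos φ₁ cos φ₂ cos Δλ,  σ = 0.7642 rad → d_gc = 4870.1 km
Rhumb line: Δψ = -0.4725, q = Δφ/Δψ = 0.6630, d_rh = R√(Δφ²+q²Δλ²) = 5013.0 km
Excess = 5013.0 − 4870.1 = 142.9 ≈ 143 km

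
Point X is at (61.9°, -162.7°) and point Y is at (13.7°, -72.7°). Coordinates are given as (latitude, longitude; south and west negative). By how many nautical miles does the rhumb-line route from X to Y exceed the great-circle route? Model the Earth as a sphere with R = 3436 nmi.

Great circle: cos σ = sin φ₁ sin φ₂ + cos φ₁ cos φ₂ cos Δλ,  σ = 1.3603 rad → d_gc = 4674.1 nmi
Rhumb line: Δψ = -1.1439, q = Δφ/Δψ = 0.7355, d_rh = R√(Δφ²+q²Δλ²) = 4910.3 nmi
Excess = 4910.3 − 4674.1 = 236.2 ≈ 236 nmi

236 nmi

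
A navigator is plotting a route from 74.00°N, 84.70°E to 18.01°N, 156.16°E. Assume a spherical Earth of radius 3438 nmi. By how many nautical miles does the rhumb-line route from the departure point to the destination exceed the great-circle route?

160 nmi

Great circle: cos σ = sin φ₁ sin φ₂ + cos φ₁ cos φ₂ cos Δλ,  σ = 1.1804 rad → d_gc = 4058.2 nmi
Rhumb line: Δψ = -1.6426, q = Δφ/Δψ = 0.5949, d_rh = R√(Δφ²+q²Δλ²) = 4218.3 nmi
Excess = 4218.3 − 4058.2 = 160.1 ≈ 160 nmi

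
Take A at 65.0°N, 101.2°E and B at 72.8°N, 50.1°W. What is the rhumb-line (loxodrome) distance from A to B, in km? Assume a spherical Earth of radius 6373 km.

Δψ = ln[tan(π/4+φ₂/2)/tan(π/4+φ₁/2)] = +0.3825;  Δφ = +0.1361 rad,  Δλ = -2.6407 rad
q = Δφ/Δψ = 0.3559
d = R·√(Δφ² + q²Δλ²) = 6373·0.94975 = 6053 km

6053 km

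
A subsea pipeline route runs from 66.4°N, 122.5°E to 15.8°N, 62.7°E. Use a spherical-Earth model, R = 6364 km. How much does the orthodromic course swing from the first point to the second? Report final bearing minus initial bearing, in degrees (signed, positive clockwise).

At departure: θ₁ = atan2(sin Δλ cos φ₂, cos φ₁ sin φ₂ − sin φ₁ cos φ₂ cos Δλ) = 248.09°
At arrival: θ₂ = atan2(sin Δλ cos φ₁, −cos φ₂ sin φ₁ + sin φ₂ cos φ₁ cos Δλ) = 202.71°
Δθ = θ₂ − θ₁ = -45.4°

-45.4°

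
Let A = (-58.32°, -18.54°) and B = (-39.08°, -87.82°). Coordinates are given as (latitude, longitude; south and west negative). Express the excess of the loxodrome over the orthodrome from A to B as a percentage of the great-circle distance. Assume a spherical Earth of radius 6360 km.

3.8%

Great circle: σ = 0.8221 rad → d_gc = Rσ = 5228.4 km
Rhumb: Δφ = +0.3358, Δλ = -1.2092, Δψ = +0.5177, q = Δφ/Δψ = 0.6487 → d_rh = R√(Δφ²+q²Δλ²) = 5426.6 km
Excess = (5426.6 − 5228.4) / 5228.4 = 198.2 / 5228.4 = 3.79% ≈ 3.8%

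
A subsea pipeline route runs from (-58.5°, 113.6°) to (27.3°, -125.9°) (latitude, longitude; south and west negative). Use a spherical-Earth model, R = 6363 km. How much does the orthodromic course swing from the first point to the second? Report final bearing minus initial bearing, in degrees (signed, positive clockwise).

-65.4°

At departure: θ₁ = atan2(sin Δλ cos φ₂, cos φ₁ sin φ₂ − sin φ₁ cos φ₂ cos Δλ) = 100.72°
At arrival: θ₂ = atan2(sin Δλ cos φ₁, −cos φ₂ sin φ₁ + sin φ₂ cos φ₁ cos Δλ) = 35.29°
Δθ = θ₂ − θ₁ = -65.4°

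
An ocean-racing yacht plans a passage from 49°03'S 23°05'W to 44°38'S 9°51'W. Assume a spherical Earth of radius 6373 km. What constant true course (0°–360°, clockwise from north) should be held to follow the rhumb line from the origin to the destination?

Δψ = ln[tan(π/4+φ₂/2)/tan(π/4+φ₁/2)] = +0.1128
Δλ = +0.2310 rad (taken the short way round)
course = atan2(Δλ, Δψ) = 63.97°

64.0°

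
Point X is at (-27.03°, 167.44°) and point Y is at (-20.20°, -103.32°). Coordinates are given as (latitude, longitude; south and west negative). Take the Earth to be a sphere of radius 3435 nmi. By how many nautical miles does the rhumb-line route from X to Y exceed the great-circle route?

99 nmi

Great circle: cos σ = sin φ₁ sin φ₂ + cos φ₁ cos φ₂ cos Δλ,  σ = 1.4020 rad → d_gc = 4815.8 nmi
Rhumb line: Δψ = +0.1302, q = Δφ/Δψ = 0.9155, d_rh = R√(Δφ²+q²Δλ²) = 4915.2 nmi
Excess = 4915.2 − 4815.8 = 99.4 ≈ 99 nmi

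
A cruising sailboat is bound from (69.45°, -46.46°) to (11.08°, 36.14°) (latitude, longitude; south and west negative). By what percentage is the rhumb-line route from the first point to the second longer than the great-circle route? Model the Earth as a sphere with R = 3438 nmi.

4.7%

Great circle: σ = 1.3446 rad → d_gc = Rσ = 4622.6 nmi
Rhumb: Δφ = -1.0187, Δλ = +1.4416, Δψ = -1.5131, q = Δφ/Δψ = 0.6733 → d_rh = R√(Δφ²+q²Δλ²) = 4837.7 nmi
Excess = (4837.7 − 4622.6) / 4622.6 = 215.1 / 4622.6 = 4.653% ≈ 4.7%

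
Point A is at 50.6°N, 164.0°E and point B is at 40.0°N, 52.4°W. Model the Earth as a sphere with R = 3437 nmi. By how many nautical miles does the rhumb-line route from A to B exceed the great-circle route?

1030 nmi

Great circle: cos σ = sin φ₁ sin φ₂ + cos φ₁ cos φ₂ cos Δλ,  σ = 1.4653 rad → d_gc = 5036.1 nmi
Rhumb line: Δψ = -0.2642, q = Δφ/Δψ = 0.7003, d_rh = R√(Δφ²+q²Δλ²) = 6066.2 nmi
Excess = 6066.2 − 5036.1 = 1030.1 ≈ 1030 nmi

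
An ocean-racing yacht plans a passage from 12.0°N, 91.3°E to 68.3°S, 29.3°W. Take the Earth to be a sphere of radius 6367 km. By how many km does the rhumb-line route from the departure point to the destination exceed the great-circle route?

999 km

Great circle: cos σ = sin φ₁ sin φ₂ + cos φ₁ cos φ₂ cos Δλ,  σ = 1.9577 rad → d_gc = 12464.4 km
Rhumb line: Δψ = -1.8630, q = Δφ/Δψ = 0.7523, d_rh = R√(Δφ²+q²Δλ²) = 13463.7 km
Excess = 13463.7 − 12464.4 = 999.3 ≈ 999 km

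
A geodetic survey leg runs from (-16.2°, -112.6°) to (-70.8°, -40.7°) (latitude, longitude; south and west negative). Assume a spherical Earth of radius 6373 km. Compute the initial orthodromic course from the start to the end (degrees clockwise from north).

N = sin Δλ·cos φ₂ = +0.3126;  D = cos φ₁ sin φ₂ − sin φ₁ cos φ₂ cos Δλ = -0.8784
initial course = atan2(N, D) = 160.41°

160.4°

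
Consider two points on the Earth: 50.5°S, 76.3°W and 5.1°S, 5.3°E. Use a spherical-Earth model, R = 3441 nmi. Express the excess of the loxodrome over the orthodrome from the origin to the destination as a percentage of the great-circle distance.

Great circle: σ = 1.4089 rad → d_gc = Rσ = 4848.2 nmi
Rhumb: Δφ = +0.7924, Δλ = +1.4242, Δψ = +0.9352, q = Δφ/Δψ = 0.8473 → d_rh = R√(Δφ²+q²Δλ²) = 4967.4 nmi
Excess = (4967.4 − 4848.2) / 4848.2 = 119.2 / 4848.2 = 2.46% ≈ 2.5%

2.5%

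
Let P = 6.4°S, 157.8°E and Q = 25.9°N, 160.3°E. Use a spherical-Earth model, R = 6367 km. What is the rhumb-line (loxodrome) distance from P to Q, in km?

3599 km

Δψ = ln[tan(π/4+φ₂/2)/tan(π/4+φ₁/2)] = +0.5802;  Δφ = +0.5637 rad,  Δλ = +0.0436 rad
q = Δφ/Δψ = 0.9716
d = R·√(Δφ² + q²Δλ²) = 6367·0.56533 = 3599 km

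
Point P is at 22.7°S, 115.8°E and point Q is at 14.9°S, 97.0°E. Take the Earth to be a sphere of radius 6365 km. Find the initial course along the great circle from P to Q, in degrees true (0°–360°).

290.4°

θ = atan2( sin Δλ·cos φ₂ ,  cos φ₁ sin φ₂ − sin φ₁ cos φ₂ cos Δλ )
  = atan2(-0.3114, +0.1158) = 290.40°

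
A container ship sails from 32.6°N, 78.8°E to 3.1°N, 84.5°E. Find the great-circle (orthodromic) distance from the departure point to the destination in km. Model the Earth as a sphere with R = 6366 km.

Haversine: a = sin²(Δφ/2)+cos φ₁ cos φ₂ sin²(Δλ/2) = 0.06690;  σ = 2·atan2(√a,√(1−a))
σ = 29.980° → d = Rσ = 6366·0.52326 = 3331 km

3331 km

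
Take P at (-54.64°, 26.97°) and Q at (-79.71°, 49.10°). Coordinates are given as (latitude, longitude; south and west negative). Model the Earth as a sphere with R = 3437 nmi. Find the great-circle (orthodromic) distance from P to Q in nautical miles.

1565 nmi

cos σ = sin φ₁ sin φ₂ + cos φ₁ cos φ₂ cos Δλ
      = sin(-54.64°)sin(-79.71°) + cos(-54.64°)cos(-79.71°)cos(22.13°) = 0.8982
σ = 26.081° → d = Rσ = 3437·0.45520 = 1565 nmi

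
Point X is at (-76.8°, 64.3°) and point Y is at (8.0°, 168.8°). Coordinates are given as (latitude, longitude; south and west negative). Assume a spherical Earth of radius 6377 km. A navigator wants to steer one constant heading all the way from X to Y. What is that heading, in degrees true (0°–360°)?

Meridional parts: M(φ₁)=-2.1567, M(φ₂)=+0.1401 → ΔM = +2.2968;  Δλ = +1.8239 rad
tan C = Δλ / ΔM = +0.7941 → C = 38.45°

38.5°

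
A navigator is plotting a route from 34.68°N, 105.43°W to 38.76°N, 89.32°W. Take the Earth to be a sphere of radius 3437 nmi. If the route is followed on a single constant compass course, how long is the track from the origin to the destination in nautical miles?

Δψ = ln[tan(π/4+φ₂/2)/tan(π/4+φ₁/2)] = +0.0889;  Δφ = +0.0712 rad,  Δλ = +0.2812 rad
q = Δφ/Δψ = 0.8012
d = R·√(Δφ² + q²Δλ²) = 3437·0.23626 = 812 nmi

812 nmi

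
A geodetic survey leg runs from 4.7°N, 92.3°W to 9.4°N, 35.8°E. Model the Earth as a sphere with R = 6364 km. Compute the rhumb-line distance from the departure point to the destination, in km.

Δψ = ln[tan(π/4+φ₂/2)/tan(π/4+φ₁/2)] = +0.0827;  Δφ = +0.0820 rad,  Δλ = +2.2358 rad
q = Δφ/Δψ = 0.9922
d = R·√(Δφ² + q²Δλ²) = 6364·2.21974 = 14126 km

14126 km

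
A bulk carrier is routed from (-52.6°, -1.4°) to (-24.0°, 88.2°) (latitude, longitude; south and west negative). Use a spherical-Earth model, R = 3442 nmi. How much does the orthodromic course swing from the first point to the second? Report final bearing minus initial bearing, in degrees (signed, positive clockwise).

-64.8°

At departure: θ₁ = atan2(sin Δλ cos φ₂, cos φ₁ sin φ₂ − sin φ₁ cos φ₂ cos Δλ) = 104.84°
At arrival: θ₂ = atan2(sin Δλ cos φ₁, −cos φ₂ sin φ₁ + sin φ₂ cos φ₁ cos Δλ) = 39.99°
Δθ = θ₂ − θ₁ = -64.8°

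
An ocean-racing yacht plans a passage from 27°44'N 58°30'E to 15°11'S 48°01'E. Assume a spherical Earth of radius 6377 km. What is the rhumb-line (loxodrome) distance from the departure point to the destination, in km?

4909 km

Δψ = ln[tan(π/4+φ₂/2)/tan(π/4+φ₁/2)] = -0.7723;  Δφ = -0.7490 rad,  Δλ = -0.1830 rad
q = Δφ/Δψ = 0.9699
d = R·√(Δφ² + q²Δλ²) = 6377·0.76977 = 4909 km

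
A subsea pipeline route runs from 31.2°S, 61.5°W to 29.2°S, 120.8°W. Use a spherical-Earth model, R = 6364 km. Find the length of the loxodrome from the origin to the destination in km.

Δψ = ln[tan(π/4+φ₂/2)/tan(π/4+φ₁/2)] = +0.0404;  Δφ = +0.0349 rad,  Δλ = -1.0350 rad
q = Δφ/Δψ = 0.8642
d = R·√(Δφ² + q²Δλ²) = 6364·0.89511 = 5696 km

5696 km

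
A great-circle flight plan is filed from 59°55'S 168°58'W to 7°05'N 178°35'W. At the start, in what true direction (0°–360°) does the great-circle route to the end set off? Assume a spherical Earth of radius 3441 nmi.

349.7°

θ = atan2( sin Δλ·cos φ₂ ,  cos φ₁ sin φ₂ − sin φ₁ cos φ₂ cos Δλ )
  = atan2(-0.1658, +0.9084) = 349.66°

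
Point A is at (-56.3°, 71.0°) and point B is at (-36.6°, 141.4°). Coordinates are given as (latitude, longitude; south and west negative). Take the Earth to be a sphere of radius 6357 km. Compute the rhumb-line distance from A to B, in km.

Δψ = ln[tan(π/4+φ₂/2)/tan(π/4+φ₁/2)] = +0.5072;  Δφ = +0.3438 rad,  Δλ = +1.2287 rad
q = Δφ/Δψ = 0.6779
d = R·√(Δφ² + q²Δλ²) = 6357·0.90114 = 5729 km

5729 km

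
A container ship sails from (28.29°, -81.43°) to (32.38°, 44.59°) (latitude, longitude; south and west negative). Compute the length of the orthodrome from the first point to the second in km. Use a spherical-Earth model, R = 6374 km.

Haversine: a = sin²(Δφ/2)+cos φ₁ cos φ₂ sin²(Δλ/2) = 0.59175;  σ = 2·atan2(√a,√(1−a))
σ = 100.574° → d = Rσ = 6374·1.75535 = 11189 km

11189 km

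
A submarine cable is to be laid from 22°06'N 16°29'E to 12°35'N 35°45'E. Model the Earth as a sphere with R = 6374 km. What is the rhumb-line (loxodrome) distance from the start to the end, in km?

2301 km

Rhumb course C = atan2(Δλ, Δψ) with Δψ = ln[tan(π/4+φ₂/2)/tan(π/4+φ₁/2)] = -0.1742, Δλ = +0.3363 → C = 117.39°
d = R·|Δφ| / |cos C| = 6374·0.16610 / 0.46008 = 2301 km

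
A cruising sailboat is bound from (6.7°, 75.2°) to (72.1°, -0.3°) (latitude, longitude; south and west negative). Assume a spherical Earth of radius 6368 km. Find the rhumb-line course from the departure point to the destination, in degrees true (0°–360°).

Meridional parts: M(φ₁)=+0.1172, M(φ₂)=+1.8484 → ΔM = +1.7312;  Δλ = -1.3177 rad
tan C = Δλ / ΔM = -0.7612 → C = 322.72°

322.7°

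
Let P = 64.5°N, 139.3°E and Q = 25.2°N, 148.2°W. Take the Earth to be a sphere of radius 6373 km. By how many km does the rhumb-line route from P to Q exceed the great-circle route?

256 km

Great circle: cos σ = sin φ₁ sin φ₂ + cos φ₁ cos φ₂ cos Δλ,  σ = 1.0455 rad → d_gc = 6663.2 km
Rhumb line: Δψ = -1.0313, q = Δφ/Δψ = 0.6651, d_rh = R√(Δφ²+q²Δλ²) = 6919.3 km
Excess = 6919.3 − 6663.2 = 256.1 ≈ 256 km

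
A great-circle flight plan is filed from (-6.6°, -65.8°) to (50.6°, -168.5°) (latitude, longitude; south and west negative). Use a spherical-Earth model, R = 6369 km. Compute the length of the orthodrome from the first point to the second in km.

cos σ = sin φ₁ sin φ₂ + cos φ₁ cos φ₂ cos Δλ
      = sin(-6.60°)sin(50.60°) + cos(-6.60°)cos(50.60°)cos(-102.70°) = -0.2274
σ = 103.146° → d = Rσ = 6369·1.80024 = 11466 km

11466 km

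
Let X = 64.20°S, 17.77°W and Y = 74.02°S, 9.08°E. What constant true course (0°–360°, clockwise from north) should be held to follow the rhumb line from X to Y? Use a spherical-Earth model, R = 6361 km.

136.3°

Meridional parts: M(φ₁)=-1.4739, M(φ₂)=-1.9635 → ΔM = -0.4896;  Δλ = +0.4686 rad
tan C = Δλ / ΔM = -0.9571 → C = 136.26°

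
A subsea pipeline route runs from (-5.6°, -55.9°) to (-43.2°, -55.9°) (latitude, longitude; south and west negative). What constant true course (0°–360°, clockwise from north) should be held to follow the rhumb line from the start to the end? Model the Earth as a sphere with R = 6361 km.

Meridional parts: M(φ₁)=-0.0979, M(φ₂)=-0.8376 → ΔM = -0.7397;  Δλ = +0.0000 rad
tan C = Δλ / ΔM = -0.0000 → C = 180.00°

180.0°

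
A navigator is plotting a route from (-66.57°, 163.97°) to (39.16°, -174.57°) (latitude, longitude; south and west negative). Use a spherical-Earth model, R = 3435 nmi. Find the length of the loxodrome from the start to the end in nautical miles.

6421 nmi

Rhumb course C = atan2(Δλ, Δψ) with Δψ = ln[tan(π/4+φ₂/2)/tan(π/4+φ₁/2)] = +2.3172, Δλ = +0.3745 → C = 9.18°
d = R·|Δφ| / |cos C| = 3435·1.84534 / 0.98719 = 6421 nmi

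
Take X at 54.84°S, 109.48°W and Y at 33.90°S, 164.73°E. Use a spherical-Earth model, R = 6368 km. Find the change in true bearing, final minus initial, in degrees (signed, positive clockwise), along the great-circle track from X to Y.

At departure: θ₁ = atan2(sin Δλ cos φ₂, cos φ₁ sin φ₂ − sin φ₁ cos φ₂ cos Δλ) = 251.85°
At arrival: θ₂ = atan2(sin Δλ cos φ₁, −cos φ₂ sin φ₁ + sin φ₂ cos φ₁ cos Δλ) = 318.76°
Δθ = θ₂ − θ₁ = +66.9°

+66.9°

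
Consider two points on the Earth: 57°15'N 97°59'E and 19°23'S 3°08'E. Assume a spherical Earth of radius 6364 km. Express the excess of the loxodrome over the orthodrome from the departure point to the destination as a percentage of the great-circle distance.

Great circle: σ = 1.8989 rad → d_gc = Rσ = 12084.8 km
Rhumb: Δφ = -1.3375, Δλ = -1.6554, Δψ = -1.5697, q = Δφ/Δψ = 0.8521 → d_rh = R√(Δφ²+q²Δλ²) = 12370.9 km
Excess = (12370.9 − 12084.8) / 12084.8 = 286.1 / 12084.8 = 2.37% ≈ 2.4%

2.4%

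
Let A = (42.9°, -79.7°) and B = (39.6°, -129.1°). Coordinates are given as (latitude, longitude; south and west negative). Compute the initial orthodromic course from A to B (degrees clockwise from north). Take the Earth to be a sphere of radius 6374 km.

N = sin Δλ·cos φ₂ = -0.5850;  D = cos φ₁ sin φ₂ − sin φ₁ cos φ₂ cos Δλ = +0.1256
initial course = atan2(N, D) = 282.12°

282.1°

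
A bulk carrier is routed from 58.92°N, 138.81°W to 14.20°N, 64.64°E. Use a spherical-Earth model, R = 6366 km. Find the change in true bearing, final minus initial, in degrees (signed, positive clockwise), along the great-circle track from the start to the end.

At departure: θ₁ = atan2(sin Δλ cos φ₂, cos φ₁ sin φ₂ − sin φ₁ cos φ₂ cos Δλ) = 336.53°
At arrival: θ₂ = atan2(sin Δλ cos φ₁, −cos φ₂ sin φ₁ + sin φ₂ cos φ₁ cos Δλ) = 192.25°
Δθ = θ₂ − θ₁ = -144.3°

-144.3°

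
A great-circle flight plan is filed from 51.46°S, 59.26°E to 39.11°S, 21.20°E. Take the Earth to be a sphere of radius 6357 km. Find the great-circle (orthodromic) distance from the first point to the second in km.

Haversine: a = sin²(Δφ/2)+cos φ₁ cos φ₂ sin²(Δλ/2) = 0.06297;  σ = 2·atan2(√a,√(1−a))
σ = 29.066° → d = Rσ = 6357·0.50730 = 3225 km

3225 km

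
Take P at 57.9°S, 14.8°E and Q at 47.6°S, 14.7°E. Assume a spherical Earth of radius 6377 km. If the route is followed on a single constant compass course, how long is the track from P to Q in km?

1146 km

Rhumb course C = atan2(Δλ, Δψ) with Δψ = ln[tan(π/4+φ₂/2)/tan(π/4+φ₁/2)] = +0.2988, Δλ = -0.0017 → C = 359.67°
d = R·|Δφ| / |cos C| = 6377·0.17977 / 0.99998 = 1146 km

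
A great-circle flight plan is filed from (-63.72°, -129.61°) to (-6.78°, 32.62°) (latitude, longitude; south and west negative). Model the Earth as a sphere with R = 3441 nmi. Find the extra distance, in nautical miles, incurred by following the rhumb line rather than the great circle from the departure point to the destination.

1513 nmi

Great circle: cos σ = sin φ₁ sin φ₂ + cos φ₁ cos φ₂ cos Δλ,  σ = 1.8890 rad → d_gc = 6499.9 nmi
Rhumb line: Δψ = +1.3362, q = Δφ/Δψ = 0.7437, d_rh = R√(Δφ²+q²Δλ²) = 8012.6 nmi
Excess = 8012.6 − 6499.9 = 1512.7 ≈ 1513 nmi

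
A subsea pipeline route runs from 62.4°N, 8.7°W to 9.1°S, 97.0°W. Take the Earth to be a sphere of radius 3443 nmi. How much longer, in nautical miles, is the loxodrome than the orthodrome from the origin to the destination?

Great circle: cos σ = sin φ₁ sin φ₂ + cos φ₁ cos φ₂ cos Δλ,  σ = 1.6977 rad → d_gc = 5845.3 nmi
Rhumb line: Δψ = -1.5635, q = Δφ/Δψ = 0.7982, d_rh = R√(Δφ²+q²Δλ²) = 6033.0 nmi
Excess = 6033.0 − 5845.3 = 187.7 ≈ 188 nmi

188 nmi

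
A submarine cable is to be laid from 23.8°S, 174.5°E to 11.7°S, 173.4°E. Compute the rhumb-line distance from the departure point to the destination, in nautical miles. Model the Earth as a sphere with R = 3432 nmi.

Rhumb course C = atan2(Δλ, Δψ) with Δψ = ln[tan(π/4+φ₂/2)/tan(π/4+φ₁/2)] = +0.2222, Δλ = -0.0192 → C = 355.06°
d = R·|Δφ| / |cos C| = 3432·0.21118 / 0.99629 = 727 nmi

727 nmi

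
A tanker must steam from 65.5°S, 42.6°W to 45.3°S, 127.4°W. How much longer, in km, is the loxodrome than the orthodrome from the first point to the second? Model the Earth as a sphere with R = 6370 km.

Great circle: cos σ = sin φ₁ sin φ₂ + cos φ₁ cos φ₂ cos Δλ,  σ = 0.8322 rad → d_gc = 5301.2 km
Rhumb line: Δψ = +0.6385, q = Δφ/Δψ = 0.5522, d_rh = R√(Δφ²+q²Δλ²) = 5669.5 km
Excess = 5669.5 − 5301.2 = 368.3 ≈ 368 km

368 km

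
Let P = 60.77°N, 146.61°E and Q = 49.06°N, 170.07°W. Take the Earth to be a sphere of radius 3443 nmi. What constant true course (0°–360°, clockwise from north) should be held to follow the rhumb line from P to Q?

115.4°

Δψ = ln[tan(π/4+φ₂/2)/tan(π/4+φ₁/2)] = -0.3587
Δλ = +0.7561 rad (taken the short way round)
course = atan2(Δλ, Δψ) = 115.38°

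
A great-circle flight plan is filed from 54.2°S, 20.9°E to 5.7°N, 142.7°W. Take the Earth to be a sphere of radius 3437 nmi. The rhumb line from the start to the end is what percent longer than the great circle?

16.7%

Great circle: σ = 2.2639 rad → d_gc = Rσ = 7781.1 nmi
Rhumb: Δφ = +1.0455, Δλ = -2.8554, Δψ = +1.2298, q = Δφ/Δψ = 0.8501 → d_rh = R√(Δφ²+q²Δλ²) = 9083.8 nmi
Excess = (9083.8 − 7781.1) / 7781.1 = 1302.7 / 7781.1 = 16.74% ≈ 16.7%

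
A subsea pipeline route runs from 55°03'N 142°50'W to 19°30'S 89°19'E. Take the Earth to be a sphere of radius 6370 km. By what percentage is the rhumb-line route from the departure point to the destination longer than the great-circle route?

Great circle: σ = 2.2205 rad → d_gc = Rσ = 14144.6 km
Rhumb: Δφ = -1.3011, Δλ = -2.2314, Δψ = -1.5029, q = Δφ/Δψ = 0.8658 → d_rh = R√(Δφ²+q²Δλ²) = 14837.0 km
Excess = (14837.0 − 14144.6) / 14144.6 = 692.4 / 14144.6 = 4.90% ≈ 4.9%

4.9%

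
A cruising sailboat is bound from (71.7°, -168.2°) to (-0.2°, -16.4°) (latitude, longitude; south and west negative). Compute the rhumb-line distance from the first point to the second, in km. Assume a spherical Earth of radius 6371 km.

Δψ = ln[tan(π/4+φ₂/2)/tan(π/4+φ₁/2)] = -1.8294;  Δφ = -1.2549 rad,  Δλ = +2.6494 rad
q = Δφ/Δψ = 0.6860
d = R·√(Δφ² + q²Δλ²) = 6371·2.20853 = 14071 km

14071 km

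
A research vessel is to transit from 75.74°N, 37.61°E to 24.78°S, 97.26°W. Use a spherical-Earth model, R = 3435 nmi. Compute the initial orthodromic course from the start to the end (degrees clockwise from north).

N = sin Δλ·cos φ₂ = -0.6435;  D = cos φ₁ sin φ₂ − sin φ₁ cos φ₂ cos Δλ = +0.5176
initial course = atan2(N, D) = 308.81°

308.8°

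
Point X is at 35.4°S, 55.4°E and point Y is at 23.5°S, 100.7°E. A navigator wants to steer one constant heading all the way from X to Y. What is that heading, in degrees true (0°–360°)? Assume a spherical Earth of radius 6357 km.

73.2°

Δψ = ln[tan(π/4+φ₂/2)/tan(π/4+φ₁/2)] = +0.2392
Δλ = +0.7906 rad (taken the short way round)
course = atan2(Δλ, Δψ) = 73.17°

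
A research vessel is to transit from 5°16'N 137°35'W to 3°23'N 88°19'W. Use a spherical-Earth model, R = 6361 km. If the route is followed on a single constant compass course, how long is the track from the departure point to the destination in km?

5458 km

Δψ = ln[tan(π/4+φ₂/2)/tan(π/4+φ₁/2)] = -0.0330;  Δφ = -0.0329 rad,  Δλ = +0.8599 rad
q = Δφ/Δψ = 0.9971
d = R·√(Δφ² + q²Δλ²) = 6361·0.85801 = 5458 km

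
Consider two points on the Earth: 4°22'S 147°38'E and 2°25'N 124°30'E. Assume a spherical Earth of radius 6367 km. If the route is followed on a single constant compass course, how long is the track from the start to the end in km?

Δψ = ln[tan(π/4+φ₂/2)/tan(π/4+φ₁/2)] = +0.1185;  Δφ = +0.1184 rad,  Δλ = -0.4038 rad
q = Δφ/Δψ = 0.9993
d = R·√(Δφ² + q²Δλ²) = 6367·0.42047 = 2677 km

2677 km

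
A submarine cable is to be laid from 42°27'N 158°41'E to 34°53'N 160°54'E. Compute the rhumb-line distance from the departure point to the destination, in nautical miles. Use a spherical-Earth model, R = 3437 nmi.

466 nmi

Δψ = ln[tan(π/4+φ₂/2)/tan(π/4+φ₁/2)] = -0.1694;  Δφ = -0.1321 rad,  Δλ = +0.0387 rad
q = Δφ/Δψ = 0.7795
d = R·√(Δφ² + q²Δλ²) = 3437·0.13546 = 466 nmi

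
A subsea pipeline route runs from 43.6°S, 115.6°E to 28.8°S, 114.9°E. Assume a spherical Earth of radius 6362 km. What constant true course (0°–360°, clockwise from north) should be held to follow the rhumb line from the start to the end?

Meridional parts: M(φ₁)=-0.8472, M(φ₂)=-0.5253 → ΔM = +0.3220;  Δλ = -0.0122 rad
tan C = Δλ / ΔM = -0.0379 → C = 357.83°

357.8°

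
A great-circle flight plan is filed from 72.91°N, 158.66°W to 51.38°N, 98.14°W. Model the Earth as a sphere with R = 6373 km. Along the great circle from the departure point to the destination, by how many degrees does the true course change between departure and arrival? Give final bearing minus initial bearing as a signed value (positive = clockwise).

Initial bearing θ₁ = atan2(sin Δλ cos φ₂, cos φ₁ sin φ₂ − sin φ₁ cos φ₂ cos Δλ) = 96.72°
Final bearing θ₂ = (initial bearing from the destination back to the start) + 180° = 152.12°
Δθ = θ₂ − θ₁ = +55.4°

+55.4°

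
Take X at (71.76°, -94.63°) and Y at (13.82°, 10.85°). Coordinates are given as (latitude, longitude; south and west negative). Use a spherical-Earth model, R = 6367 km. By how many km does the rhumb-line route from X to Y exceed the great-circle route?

796 km

Great circle: cos σ = sin φ₁ sin φ₂ + cos φ₁ cos φ₂ cos Δλ,  σ = 1.4245 rad → d_gc = 9070.0 km
Rhumb line: Δψ = -1.5857, q = Δφ/Δψ = 0.6377, d_rh = R√(Δφ²+q²Δλ²) = 9865.8 km
Excess = 9865.8 − 9070.0 = 795.8 ≈ 796 km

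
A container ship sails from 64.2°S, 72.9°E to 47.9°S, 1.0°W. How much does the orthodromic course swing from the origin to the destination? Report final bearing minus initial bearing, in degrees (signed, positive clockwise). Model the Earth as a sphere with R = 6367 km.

Initial bearing θ₁ = atan2(sin Δλ cos φ₂, cos φ₁ sin φ₂ − sin φ₁ cos φ₂ cos Δλ) = 256.42°
Final bearing θ₂ = (initial bearing from the destination back to the start) + 180° = 320.87°
Δθ = θ₂ − θ₁ = +64.4°

+64.4°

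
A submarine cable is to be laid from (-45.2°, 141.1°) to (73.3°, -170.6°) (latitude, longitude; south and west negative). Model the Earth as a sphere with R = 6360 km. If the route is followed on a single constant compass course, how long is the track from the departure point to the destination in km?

13735 km

Rhumb course C = atan2(Δλ, Δψ) with Δψ = ln[tan(π/4+φ₂/2)/tan(π/4+φ₁/2)] = +2.8052, Δλ = +0.8430 → C = 16.73°
d = R·|Δφ| / |cos C| = 6360·2.06822 / 0.95769 = 13735 km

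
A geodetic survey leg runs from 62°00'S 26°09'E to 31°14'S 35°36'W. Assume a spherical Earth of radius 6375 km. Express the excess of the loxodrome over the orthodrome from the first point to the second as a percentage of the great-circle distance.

Great circle: σ = 0.8661 rad → d_gc = Rσ = 5521.1 km
Rhumb: Δφ = +0.5370, Δλ = -1.0777, Δψ = +0.8147, q = Δφ/Δψ = 0.6591 → d_rh = R√(Δφ²+q²Δλ²) = 5676.9 km
Excess = (5676.9 − 5521.1) / 5521.1 = 155.8 / 5521.1 = 2.82% ≈ 2.8%

2.8%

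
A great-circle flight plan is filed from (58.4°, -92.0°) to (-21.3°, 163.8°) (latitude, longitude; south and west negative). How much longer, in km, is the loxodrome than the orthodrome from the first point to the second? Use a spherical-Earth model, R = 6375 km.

Great circle: cos σ = sin φ₁ sin φ₂ + cos φ₁ cos φ₂ cos Δλ,  σ = 2.0143 rad → d_gc = 12841.5 km
Rhumb line: Δψ = -1.6430, q = Δφ/Δψ = 0.8466, d_rh = R√(Δφ²+q²Δλ²) = 13228.1 km
Excess = 13228.1 − 12841.5 = 386.6 ≈ 387 km

387 km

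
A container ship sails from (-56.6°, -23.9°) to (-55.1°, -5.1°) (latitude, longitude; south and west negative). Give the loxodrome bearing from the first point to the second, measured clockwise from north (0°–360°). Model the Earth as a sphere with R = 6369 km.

81.9°

Δψ = ln[tan(π/4+φ₂/2)/tan(π/4+φ₁/2)] = +0.0466
Δλ = +0.3281 rad (taken the short way round)
course = atan2(Δλ, Δψ) = 81.91°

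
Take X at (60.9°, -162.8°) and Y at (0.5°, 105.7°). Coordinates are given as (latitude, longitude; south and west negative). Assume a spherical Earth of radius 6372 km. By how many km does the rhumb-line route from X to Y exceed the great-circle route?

Great circle: cos σ = sin φ₁ sin φ₂ + cos φ₁ cos φ₂ cos Δλ,  σ = 1.5759 rad → d_gc = 10041.6 km
Rhumb line: Δψ = -1.3401, q = Δφ/Δψ = 0.7867, d_rh = R√(Δφ²+q²Δλ²) = 10449.9 km
Excess = 10449.9 − 10041.6 = 408.3 ≈ 408 km

408 km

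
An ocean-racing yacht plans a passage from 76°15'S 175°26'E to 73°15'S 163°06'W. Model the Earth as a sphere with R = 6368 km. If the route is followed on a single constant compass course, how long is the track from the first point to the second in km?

709 km

Rhumb course C = atan2(Δλ, Δψ) with Δψ = ln[tan(π/4+φ₂/2)/tan(π/4+φ₁/2)] = +0.1997, Δλ = +0.3747 → C = 61.94°
d = R·|Δφ| / |cos C| = 6368·0.05236 / 0.47037 = 709 km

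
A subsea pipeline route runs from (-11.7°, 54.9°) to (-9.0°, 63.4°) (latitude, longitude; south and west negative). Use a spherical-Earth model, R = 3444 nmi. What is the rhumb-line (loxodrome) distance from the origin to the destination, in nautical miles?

528 nmi

Rhumb course C = atan2(Δλ, Δψ) with Δψ = ln[tan(π/4+φ₂/2)/tan(π/4+φ₁/2)] = +0.0479, Δλ = +0.1484 → C = 72.10°
d = R·|Δφ| / |cos C| = 3444·0.04712 / 0.30731 = 528 nmi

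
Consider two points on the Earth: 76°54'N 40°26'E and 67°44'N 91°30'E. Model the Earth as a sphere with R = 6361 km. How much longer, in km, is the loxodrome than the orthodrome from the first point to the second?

Great circle: cos σ = sin φ₁ sin φ₂ + cos φ₁ cos φ₂ cos Δλ,  σ = 0.3001 rad → d_gc = 1908.7 km
Rhumb line: Δψ = -0.5388, q = Δφ/Δψ = 0.2969, d_rh = R√(Δφ²+q²Δλ²) = 1967.1 km
Excess = 1967.1 − 1908.7 = 58.4 ≈ 58 km

58 km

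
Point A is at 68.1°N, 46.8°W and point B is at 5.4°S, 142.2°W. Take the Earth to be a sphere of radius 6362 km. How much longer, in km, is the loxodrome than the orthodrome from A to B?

Great circle: cos σ = sin φ₁ sin φ₂ + cos φ₁ cos φ₂ cos Δλ,  σ = 1.6934 rad → d_gc = 10773.2 km
Rhumb line: Δψ = -1.7370, q = Δφ/Δψ = 0.7385, d_rh = R√(Δφ²+q²Δλ²) = 11305.3 km
Excess = 11305.3 − 10773.2 = 532.1 ≈ 532 km

532 km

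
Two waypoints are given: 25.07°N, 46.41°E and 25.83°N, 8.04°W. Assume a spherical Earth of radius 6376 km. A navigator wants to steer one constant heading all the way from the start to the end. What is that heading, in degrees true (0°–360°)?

270.9°

Δψ = ln[tan(π/4+φ₂/2)/tan(π/4+φ₁/2)] = +0.0147
Δλ = -0.9503 rad (taken the short way round)
course = atan2(Δλ, Δψ) = 270.89°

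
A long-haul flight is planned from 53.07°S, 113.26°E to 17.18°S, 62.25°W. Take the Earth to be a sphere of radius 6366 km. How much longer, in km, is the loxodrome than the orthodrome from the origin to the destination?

3740 km

Great circle: cos σ = sin φ₁ sin φ₂ + cos φ₁ cos φ₂ cos Δλ,  σ = 1.9136 rad → d_gc = 12182.2 km
Rhumb line: Δψ = +0.7924, q = Δφ/Δψ = 0.7905, d_rh = R√(Δφ²+q²Δλ²) = 15922.3 km
Excess = 15922.3 − 12182.2 = 3740.1 ≈ 3740 km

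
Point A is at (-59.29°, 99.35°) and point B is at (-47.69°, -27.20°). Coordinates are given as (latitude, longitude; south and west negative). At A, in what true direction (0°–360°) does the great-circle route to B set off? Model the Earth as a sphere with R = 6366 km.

216.8°

N = sin Δλ·cos φ₂ = -0.5408;  D = cos φ₁ sin φ₂ − sin φ₁ cos φ₂ cos Δλ = -0.7223
initial course = atan2(N, D) = 216.82°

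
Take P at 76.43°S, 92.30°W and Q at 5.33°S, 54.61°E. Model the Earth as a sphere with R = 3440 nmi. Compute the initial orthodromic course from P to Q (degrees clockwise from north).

N = sin Δλ·cos φ₂ = +0.5436;  D = cos φ₁ sin φ₂ − sin φ₁ cos φ₂ cos Δλ = -0.8327
initial course = atan2(N, D) = 146.86°

146.9°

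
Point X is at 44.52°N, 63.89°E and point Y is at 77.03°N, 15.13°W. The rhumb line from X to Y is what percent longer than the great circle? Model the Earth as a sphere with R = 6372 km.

6.4%

Great circle: σ = 0.7760 rad → d_gc = Rσ = 4944.4 km
Rhumb: Δφ = +0.5674, Δλ = -1.3792, Δψ = +1.3049, q = Δφ/Δψ = 0.4348 → d_rh = R√(Δφ²+q²Δλ²) = 5260.7 km
Excess = (5260.7 − 4944.4) / 4944.4 = 316.3 / 4944.4 = 6.40% ≈ 6.4%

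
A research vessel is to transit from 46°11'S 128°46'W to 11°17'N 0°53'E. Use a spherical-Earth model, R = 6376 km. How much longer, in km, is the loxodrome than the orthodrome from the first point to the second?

Great circle: cos σ = sin φ₁ sin φ₂ + cos φ₁ cos φ₂ cos Δλ,  σ = 2.1827 rad → d_gc = 13916.9 km
Rhumb line: Δψ = +1.1091, q = Δφ/Δψ = 0.9043, d_rh = R√(Δφ²+q²Δλ²) = 14530.2 km
Excess = 14530.2 − 13916.9 = 613.3 ≈ 613 km

613 km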